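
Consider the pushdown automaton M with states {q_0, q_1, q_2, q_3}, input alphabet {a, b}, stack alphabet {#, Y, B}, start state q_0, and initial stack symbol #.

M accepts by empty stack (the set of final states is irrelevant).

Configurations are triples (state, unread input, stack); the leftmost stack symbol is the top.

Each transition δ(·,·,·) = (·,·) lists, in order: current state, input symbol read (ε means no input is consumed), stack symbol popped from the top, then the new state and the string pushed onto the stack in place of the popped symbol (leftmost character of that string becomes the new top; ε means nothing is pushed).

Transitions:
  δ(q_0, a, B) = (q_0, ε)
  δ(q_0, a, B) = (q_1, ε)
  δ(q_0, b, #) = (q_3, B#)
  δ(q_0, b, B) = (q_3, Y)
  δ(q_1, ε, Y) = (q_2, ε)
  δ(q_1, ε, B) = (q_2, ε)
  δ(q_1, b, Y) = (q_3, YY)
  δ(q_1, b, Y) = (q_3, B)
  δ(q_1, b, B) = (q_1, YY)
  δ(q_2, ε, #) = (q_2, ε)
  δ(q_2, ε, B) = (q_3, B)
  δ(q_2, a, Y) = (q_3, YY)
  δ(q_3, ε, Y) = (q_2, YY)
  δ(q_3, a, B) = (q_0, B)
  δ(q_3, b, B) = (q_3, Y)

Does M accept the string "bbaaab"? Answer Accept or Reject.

Reject

No computation consumes all input and empties the stack.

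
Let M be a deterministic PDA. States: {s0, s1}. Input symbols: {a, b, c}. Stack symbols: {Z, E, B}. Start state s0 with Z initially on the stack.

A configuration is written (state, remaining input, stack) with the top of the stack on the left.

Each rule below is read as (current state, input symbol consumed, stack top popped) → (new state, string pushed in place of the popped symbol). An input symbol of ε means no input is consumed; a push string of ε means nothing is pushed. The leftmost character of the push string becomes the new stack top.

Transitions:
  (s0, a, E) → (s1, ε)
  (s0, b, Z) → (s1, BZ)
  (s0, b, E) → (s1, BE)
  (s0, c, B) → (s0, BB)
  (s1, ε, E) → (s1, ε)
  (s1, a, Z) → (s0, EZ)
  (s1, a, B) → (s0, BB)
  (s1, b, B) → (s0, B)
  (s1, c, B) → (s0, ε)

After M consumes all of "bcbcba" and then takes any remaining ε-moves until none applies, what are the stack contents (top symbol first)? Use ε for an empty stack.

(s0, bcbcba, Z)
  read b, top Z: go to s1, push BZ → (s1, cbcba, BZ)
  read c, top B: go to s0, push ε → (s0, bcba, Z)
  read b, top Z: go to s1, push BZ → (s1, cba, BZ)
  read c, top B: go to s0, push ε → (s0, ba, Z)
  read b, top Z: go to s1, push BZ → (s1, a, BZ)
  read a, top B: go to s0, push BB → (s0, ε, BBZ)
All input consumed in state s0 with stack BBZ.

BBZ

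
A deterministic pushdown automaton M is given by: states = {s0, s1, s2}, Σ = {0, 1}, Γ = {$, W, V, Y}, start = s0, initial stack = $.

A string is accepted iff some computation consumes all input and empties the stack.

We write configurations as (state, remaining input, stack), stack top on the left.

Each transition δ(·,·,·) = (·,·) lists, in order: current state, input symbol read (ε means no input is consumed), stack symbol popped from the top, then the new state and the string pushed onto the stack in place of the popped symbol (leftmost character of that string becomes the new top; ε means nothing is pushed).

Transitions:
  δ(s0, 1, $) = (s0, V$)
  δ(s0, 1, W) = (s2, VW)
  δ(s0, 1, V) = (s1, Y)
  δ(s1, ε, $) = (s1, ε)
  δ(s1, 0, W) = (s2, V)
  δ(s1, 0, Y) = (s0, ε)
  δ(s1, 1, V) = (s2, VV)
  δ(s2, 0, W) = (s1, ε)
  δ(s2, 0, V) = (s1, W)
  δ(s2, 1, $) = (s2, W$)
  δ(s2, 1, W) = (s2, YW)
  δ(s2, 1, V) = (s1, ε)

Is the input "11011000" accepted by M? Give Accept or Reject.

Reject

(s0, 11011000, $)
  read 1, top $: go to s0, push V$ → (s0, 1011000, V$)
  read 1, top V: go to s1, push Y → (s1, 011000, Y$)
  read 0, top Y: go to s0, push ε → (s0, 11000, $)
  read 1, top $: go to s0, push V$ → (s0, 1000, V$)
  read 1, top V: go to s1, push Y → (s1, 000, Y$)
  read 0, top Y: go to s0, push ε → (s0, 00, $)
No transition applies at (s0, 00, $); input not fully consumed.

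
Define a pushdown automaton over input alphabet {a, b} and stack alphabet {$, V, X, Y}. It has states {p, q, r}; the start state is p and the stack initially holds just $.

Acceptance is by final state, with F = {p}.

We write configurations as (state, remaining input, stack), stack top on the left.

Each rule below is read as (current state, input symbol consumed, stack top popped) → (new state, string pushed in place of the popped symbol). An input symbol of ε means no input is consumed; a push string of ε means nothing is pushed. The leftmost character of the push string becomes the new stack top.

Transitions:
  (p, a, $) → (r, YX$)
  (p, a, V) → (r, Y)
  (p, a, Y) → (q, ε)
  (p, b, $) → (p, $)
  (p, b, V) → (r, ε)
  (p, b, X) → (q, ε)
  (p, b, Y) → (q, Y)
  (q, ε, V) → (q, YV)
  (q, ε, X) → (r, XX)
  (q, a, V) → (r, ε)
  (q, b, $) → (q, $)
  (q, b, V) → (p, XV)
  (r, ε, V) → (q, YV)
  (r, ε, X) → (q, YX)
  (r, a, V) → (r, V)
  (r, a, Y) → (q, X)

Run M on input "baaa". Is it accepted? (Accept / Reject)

Reject

No computation consumes all input and reaches a final state.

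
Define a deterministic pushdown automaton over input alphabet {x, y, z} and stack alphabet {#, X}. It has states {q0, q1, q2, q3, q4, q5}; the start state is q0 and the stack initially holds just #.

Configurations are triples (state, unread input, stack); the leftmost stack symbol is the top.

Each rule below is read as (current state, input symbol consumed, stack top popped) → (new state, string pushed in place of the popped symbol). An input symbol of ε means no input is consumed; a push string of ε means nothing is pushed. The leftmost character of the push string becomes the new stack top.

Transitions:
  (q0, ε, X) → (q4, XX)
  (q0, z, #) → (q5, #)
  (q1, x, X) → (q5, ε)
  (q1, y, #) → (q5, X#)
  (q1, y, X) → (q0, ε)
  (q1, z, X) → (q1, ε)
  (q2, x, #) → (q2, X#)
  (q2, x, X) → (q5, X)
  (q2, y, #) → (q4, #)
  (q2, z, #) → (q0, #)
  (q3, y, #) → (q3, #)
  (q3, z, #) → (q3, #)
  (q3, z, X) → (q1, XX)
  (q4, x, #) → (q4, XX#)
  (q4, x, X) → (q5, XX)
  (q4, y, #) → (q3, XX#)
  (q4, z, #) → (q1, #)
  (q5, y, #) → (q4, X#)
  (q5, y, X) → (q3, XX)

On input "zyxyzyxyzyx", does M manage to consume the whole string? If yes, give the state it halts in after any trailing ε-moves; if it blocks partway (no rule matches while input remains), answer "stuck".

(q0, zyxyzyxyzyx, #)
  read z, top #: go to q5, push # → (q5, yxyzyxyzyx, #)
  read y, top #: go to q4, push X# → (q4, xyzyxyzyx, X#)
  read x, top X: go to q5, push XX → (q5, yzyxyzyx, XX#)
  read y, top X: go to q3, push XX → (q3, zyxyzyx, XXX#)
  read z, top X: go to q1, push XX → (q1, yxyzyx, XXXX#)
  read y, top X: go to q0, push ε → (q0, xyzyx, XXX#)
  ε-move, top X: go to q4, push XX → (q4, xyzyx, XXXX#)
  read x, top X: go to q5, push XX → (q5, yzyx, XXXXX#)
  read y, top X: go to q3, push XX → (q3, zyx, XXXXXX#)
  read z, top X: go to q1, push XX → (q1, yx, XXXXXXX#)
  read y, top X: go to q0, push ε → (q0, x, XXXXXX#)
  ε-move, top X: go to q4, push XX → (q4, x, XXXXXXX#)
  read x, top X: go to q5, push XX → (q5, ε, XXXXXXXX#)
All input consumed; M is in state q5.

q5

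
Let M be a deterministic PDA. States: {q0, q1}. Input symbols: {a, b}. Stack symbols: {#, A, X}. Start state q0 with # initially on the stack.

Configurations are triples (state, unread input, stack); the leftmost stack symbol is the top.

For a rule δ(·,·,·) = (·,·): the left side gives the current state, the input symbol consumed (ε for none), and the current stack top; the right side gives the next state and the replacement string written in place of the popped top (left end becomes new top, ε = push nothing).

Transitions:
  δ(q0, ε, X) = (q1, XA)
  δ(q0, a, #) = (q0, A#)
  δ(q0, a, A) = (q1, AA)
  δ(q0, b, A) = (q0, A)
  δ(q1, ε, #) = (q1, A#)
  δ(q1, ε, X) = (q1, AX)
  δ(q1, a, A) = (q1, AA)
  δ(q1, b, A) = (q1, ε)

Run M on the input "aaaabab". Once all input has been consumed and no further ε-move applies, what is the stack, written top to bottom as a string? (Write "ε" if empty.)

(q0, aaaabab, #) ⊢ (q0, aaabab, A#) ⊢ (q1, aabab, AA#) ⊢ (q1, abab, AAA#) ⊢ (q1, bab, AAAA#) ⊢ (q1, ab, AAA#) ⊢ (q1, b, AAAA#) ⊢ (q1, ε, AAA#)
All input consumed in state q1 with stack AAA#.

AAA#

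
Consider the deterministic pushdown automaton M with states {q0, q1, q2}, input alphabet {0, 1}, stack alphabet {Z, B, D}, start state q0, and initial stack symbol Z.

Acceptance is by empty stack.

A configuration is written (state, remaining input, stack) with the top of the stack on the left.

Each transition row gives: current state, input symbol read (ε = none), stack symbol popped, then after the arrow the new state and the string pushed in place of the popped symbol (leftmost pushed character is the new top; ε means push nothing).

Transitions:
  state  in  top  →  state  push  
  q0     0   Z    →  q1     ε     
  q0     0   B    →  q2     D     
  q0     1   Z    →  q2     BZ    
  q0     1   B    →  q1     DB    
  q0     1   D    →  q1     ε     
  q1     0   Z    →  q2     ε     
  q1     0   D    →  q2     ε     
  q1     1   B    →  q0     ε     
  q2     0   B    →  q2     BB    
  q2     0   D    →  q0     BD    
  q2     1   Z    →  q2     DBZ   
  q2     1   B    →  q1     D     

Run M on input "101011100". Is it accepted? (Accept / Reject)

Reject

(q0, 101011100, Z)
  read 1, top Z: go to q2, push BZ → (q2, 01011100, BZ)
  read 0, top B: go to q2, push BB → (q2, 1011100, BBZ)
  read 1, top B: go to q1, push D → (q1, 011100, DBZ)
  read 0, top D: go to q2, push ε → (q2, 11100, BZ)
  read 1, top B: go to q1, push D → (q1, 1100, DZ)
No transition applies at (q1, 1100, DZ); input not fully consumed.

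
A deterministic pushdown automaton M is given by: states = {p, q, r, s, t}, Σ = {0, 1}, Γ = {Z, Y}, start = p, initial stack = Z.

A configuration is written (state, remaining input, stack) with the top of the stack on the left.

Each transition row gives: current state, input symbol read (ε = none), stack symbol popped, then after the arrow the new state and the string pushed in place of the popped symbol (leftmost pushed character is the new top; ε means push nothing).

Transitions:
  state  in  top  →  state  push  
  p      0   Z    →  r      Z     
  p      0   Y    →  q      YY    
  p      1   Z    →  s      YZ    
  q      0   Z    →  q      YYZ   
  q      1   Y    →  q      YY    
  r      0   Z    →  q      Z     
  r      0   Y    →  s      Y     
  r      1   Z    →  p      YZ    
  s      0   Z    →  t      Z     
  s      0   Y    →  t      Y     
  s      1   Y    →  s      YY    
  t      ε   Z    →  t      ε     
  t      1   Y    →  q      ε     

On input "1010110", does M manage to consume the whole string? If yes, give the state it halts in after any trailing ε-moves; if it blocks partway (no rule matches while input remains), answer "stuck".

stuck

(p, 1010110, Z)
  read 1, top Z: go to s, push YZ → (s, 010110, YZ)
  read 0, top Y: go to t, push Y → (t, 10110, YZ)
  read 1, top Y: go to q, push ε → (q, 0110, Z)
  read 0, top Z: go to q, push YYZ → (q, 110, YYZ)
  read 1, top Y: go to q, push YY → (q, 10, YYYZ)
  read 1, top Y: go to q, push YY → (q, 0, YYYYZ)
No transition for (q, 0, top Y); M blocks with input 0 remaining.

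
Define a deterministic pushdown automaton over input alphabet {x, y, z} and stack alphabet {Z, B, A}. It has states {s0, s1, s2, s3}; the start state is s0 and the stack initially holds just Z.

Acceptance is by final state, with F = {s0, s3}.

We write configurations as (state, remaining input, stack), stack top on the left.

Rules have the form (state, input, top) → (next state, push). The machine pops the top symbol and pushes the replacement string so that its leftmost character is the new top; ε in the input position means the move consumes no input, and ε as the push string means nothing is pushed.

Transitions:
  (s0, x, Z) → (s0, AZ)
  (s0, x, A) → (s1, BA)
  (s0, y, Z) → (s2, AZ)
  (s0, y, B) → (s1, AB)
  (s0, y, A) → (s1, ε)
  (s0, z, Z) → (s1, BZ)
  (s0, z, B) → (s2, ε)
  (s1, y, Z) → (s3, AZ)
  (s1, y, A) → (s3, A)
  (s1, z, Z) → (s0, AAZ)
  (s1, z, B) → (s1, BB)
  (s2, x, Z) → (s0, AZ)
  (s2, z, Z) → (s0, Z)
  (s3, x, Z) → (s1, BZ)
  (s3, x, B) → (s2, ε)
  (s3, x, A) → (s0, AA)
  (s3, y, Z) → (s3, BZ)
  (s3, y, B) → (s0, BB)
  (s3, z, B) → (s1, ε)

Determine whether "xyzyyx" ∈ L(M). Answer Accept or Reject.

Accept

(s0, xyzyyx, Z)
  read x, top Z: go to s0, push AZ → (s0, yzyyx, AZ)
  read y, top A: go to s1, push ε → (s1, zyyx, Z)
  read z, top Z: go to s0, push AAZ → (s0, yyx, AAZ)
  read y, top A: go to s1, push ε → (s1, yx, AZ)
  read y, top A: go to s3, push A → (s3, x, AZ)
  read x, top A: go to s0, push AA → (s0, ε, AAZ)
All input consumed; state s0 ∈ F.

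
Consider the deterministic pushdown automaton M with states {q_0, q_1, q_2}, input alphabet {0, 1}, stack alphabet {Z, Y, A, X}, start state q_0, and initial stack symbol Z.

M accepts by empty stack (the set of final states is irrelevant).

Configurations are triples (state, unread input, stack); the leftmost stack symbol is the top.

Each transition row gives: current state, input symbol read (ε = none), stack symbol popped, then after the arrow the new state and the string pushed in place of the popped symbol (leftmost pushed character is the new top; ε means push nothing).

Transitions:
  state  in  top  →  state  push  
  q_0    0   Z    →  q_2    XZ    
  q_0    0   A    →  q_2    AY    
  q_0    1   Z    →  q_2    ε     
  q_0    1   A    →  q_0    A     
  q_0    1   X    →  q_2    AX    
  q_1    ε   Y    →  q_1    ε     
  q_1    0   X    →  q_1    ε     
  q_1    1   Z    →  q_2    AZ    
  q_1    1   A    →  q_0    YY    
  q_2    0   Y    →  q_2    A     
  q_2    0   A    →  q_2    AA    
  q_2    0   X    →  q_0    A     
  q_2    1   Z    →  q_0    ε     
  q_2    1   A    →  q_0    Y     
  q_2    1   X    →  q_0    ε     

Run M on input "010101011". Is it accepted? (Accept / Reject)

Accept

(q_0, 010101011, Z) ⊢ (q_2, 10101011, XZ) ⊢ (q_0, 0101011, Z) ⊢ (q_2, 101011, XZ) ⊢ (q_0, 01011, Z) ⊢ (q_2, 1011, XZ) ⊢ (q_0, 011, Z) ⊢ (q_2, 11, XZ) ⊢ (q_0, 1, Z) ⊢ (q_2, ε, ε)
All input consumed and the stack is empty.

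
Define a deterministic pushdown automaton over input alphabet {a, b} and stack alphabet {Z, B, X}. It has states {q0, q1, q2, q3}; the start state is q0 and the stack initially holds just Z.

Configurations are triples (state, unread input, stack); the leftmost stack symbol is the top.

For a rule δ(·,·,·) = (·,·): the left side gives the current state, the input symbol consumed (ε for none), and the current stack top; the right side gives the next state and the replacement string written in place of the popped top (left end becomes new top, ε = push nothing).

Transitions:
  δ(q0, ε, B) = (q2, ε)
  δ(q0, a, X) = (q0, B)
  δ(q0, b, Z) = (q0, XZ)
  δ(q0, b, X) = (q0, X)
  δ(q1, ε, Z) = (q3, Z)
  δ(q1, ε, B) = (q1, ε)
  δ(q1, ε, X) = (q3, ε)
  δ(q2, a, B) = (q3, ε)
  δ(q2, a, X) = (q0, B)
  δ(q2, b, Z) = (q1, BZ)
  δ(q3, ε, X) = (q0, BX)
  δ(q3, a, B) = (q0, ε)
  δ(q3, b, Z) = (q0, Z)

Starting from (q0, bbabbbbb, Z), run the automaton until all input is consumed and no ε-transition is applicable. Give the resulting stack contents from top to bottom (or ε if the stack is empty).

XZ

(q0, bbabbbbb, Z)
  read b, top Z: go to q0, push XZ → (q0, babbbbb, XZ)
  read b, top X: go to q0, push X → (q0, abbbbb, XZ)
  read a, top X: go to q0, push B → (q0, bbbbb, BZ)
  ε-move, top B: go to q2, push ε → (q2, bbbbb, Z)
  read b, top Z: go to q1, push BZ → (q1, bbbb, BZ)
  ε-move, top B: go to q1, push ε → (q1, bbbb, Z)
  ε-move, top Z: go to q3, push Z → (q3, bbbb, Z)
  read b, top Z: go to q0, push Z → (q0, bbb, Z)
  read b, top Z: go to q0, push XZ → (q0, bb, XZ)
  read b, top X: go to q0, push X → (q0, b, XZ)
  read b, top X: go to q0, push X → (q0, ε, XZ)
All input consumed in state q0 with stack XZ.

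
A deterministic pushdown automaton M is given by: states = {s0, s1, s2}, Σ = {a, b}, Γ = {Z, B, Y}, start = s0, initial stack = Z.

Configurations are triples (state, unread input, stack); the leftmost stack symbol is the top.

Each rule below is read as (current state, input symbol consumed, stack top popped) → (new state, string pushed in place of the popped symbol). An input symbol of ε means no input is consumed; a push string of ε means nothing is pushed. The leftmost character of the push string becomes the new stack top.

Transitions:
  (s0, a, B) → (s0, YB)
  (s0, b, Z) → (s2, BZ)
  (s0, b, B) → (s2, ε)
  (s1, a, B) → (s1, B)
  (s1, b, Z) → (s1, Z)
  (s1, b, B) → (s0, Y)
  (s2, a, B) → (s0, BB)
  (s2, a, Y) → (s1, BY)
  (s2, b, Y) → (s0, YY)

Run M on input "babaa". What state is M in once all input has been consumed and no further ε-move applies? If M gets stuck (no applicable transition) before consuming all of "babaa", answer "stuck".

s0

(s0, babaa, Z)
  read b, top Z: go to s2, push BZ → (s2, abaa, BZ)
  read a, top B: go to s0, push BB → (s0, baa, BBZ)
  read b, top B: go to s2, push ε → (s2, aa, BZ)
  read a, top B: go to s0, push BB → (s0, a, BBZ)
  read a, top B: go to s0, push YB → (s0, ε, YBBZ)
All input consumed; M is in state s0.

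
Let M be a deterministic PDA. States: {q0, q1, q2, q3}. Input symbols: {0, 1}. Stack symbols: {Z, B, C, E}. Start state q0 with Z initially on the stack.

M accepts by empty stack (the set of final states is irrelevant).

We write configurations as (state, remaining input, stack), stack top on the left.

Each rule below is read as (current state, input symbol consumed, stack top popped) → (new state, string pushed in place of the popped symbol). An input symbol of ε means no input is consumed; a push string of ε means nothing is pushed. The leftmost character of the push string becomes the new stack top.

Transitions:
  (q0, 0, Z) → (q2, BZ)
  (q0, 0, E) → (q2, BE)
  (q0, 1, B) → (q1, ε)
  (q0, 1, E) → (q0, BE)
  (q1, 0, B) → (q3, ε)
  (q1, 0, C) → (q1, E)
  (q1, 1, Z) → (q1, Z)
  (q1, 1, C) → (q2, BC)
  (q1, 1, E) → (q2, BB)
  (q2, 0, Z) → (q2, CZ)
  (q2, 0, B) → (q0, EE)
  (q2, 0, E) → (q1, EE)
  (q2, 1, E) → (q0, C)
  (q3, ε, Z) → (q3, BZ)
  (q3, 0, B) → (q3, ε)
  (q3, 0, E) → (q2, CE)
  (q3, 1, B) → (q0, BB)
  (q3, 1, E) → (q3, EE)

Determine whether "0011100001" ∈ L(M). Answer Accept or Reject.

(q0, 0011100001, Z)
  read 0, top Z: go to q2, push BZ → (q2, 011100001, BZ)
  read 0, top B: go to q0, push EE → (q0, 11100001, EEZ)
  read 1, top E: go to q0, push BE → (q0, 1100001, BEEZ)
  read 1, top B: go to q1, push ε → (q1, 100001, EEZ)
  read 1, top E: go to q2, push BB → (q2, 00001, BBEZ)
  read 0, top B: go to q0, push EE → (q0, 0001, EEBEZ)
  read 0, top E: go to q2, push BE → (q2, 001, BEEBEZ)
  read 0, top B: go to q0, push EE → (q0, 01, EEEEBEZ)
  read 0, top E: go to q2, push BE → (q2, 1, BEEEEBEZ)
No transition applies at (q2, 1, BEEEEBEZ); input not fully consumed.

Reject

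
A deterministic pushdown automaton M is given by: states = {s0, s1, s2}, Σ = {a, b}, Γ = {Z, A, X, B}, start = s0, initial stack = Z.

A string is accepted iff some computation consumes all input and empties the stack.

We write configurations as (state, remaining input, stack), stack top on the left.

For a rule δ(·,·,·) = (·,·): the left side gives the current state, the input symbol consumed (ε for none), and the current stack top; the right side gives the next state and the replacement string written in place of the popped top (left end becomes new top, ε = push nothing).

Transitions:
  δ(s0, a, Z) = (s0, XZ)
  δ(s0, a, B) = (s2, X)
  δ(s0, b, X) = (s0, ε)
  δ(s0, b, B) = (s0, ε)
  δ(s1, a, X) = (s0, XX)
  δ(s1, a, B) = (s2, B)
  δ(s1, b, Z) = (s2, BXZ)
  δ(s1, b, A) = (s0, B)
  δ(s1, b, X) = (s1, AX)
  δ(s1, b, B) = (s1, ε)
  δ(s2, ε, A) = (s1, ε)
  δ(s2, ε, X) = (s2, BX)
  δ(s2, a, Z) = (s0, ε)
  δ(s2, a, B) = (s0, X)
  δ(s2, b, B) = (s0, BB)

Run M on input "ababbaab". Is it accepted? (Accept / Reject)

(s0, ababbaab, Z)
  read a, top Z: go to s0, push XZ → (s0, babbaab, XZ)
  read b, top X: go to s0, push ε → (s0, abbaab, Z)
  read a, top Z: go to s0, push XZ → (s0, bbaab, XZ)
  read b, top X: go to s0, push ε → (s0, baab, Z)
No transition applies at (s0, baab, Z); input not fully consumed.

Reject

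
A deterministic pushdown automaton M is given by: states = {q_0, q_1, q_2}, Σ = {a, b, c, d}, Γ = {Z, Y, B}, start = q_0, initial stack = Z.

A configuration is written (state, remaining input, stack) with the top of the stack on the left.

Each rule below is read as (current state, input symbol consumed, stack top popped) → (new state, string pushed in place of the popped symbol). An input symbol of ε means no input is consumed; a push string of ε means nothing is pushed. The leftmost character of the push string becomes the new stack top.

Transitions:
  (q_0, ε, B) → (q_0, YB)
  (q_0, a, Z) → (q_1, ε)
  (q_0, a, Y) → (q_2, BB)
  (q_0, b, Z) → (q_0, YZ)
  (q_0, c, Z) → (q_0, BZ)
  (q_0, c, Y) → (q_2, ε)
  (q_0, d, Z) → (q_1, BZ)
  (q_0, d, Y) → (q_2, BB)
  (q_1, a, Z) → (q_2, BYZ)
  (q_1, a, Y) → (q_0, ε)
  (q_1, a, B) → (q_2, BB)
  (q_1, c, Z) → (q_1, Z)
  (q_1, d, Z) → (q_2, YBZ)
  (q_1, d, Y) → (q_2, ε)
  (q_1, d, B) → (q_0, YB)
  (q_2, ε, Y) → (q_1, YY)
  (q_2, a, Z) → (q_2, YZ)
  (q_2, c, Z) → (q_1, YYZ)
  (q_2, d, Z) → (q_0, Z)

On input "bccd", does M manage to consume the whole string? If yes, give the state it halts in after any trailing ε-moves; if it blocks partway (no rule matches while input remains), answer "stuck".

(q_0, bccd, Z) ⊢ (q_0, ccd, YZ) ⊢ (q_2, cd, Z) ⊢ (q_1, d, YYZ) ⊢ (q_2, ε, YZ) ⊢ (q_1, ε, YYZ)
All input consumed; M is in state q_1.

q_1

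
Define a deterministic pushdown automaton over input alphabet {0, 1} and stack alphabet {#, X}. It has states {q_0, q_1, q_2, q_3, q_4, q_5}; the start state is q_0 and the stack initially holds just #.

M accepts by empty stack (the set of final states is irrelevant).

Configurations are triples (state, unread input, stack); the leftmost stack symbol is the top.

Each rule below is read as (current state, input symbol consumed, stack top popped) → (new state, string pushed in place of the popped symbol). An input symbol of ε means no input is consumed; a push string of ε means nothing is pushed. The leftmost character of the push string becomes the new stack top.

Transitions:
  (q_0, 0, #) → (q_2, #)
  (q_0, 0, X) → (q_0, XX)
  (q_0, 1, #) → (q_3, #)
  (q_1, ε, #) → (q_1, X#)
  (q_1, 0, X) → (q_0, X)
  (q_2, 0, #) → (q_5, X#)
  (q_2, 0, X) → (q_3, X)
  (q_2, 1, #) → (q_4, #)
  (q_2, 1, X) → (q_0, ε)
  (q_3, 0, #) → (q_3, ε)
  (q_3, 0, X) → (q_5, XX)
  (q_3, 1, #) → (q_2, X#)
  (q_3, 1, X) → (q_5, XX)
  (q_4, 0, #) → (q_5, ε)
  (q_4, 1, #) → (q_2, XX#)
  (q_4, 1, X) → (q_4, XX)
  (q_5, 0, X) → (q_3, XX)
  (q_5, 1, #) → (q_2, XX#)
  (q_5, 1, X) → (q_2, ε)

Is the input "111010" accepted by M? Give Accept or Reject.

(q_0, 111010, #)
  read 1, top #: go to q_3, push # → (q_3, 11010, #)
  read 1, top #: go to q_2, push X# → (q_2, 1010, X#)
  read 1, top X: go to q_0, push ε → (q_0, 010, #)
  read 0, top #: go to q_2, push # → (q_2, 10, #)
  read 1, top #: go to q_4, push # → (q_4, 0, #)
  read 0, top #: go to q_5, push ε → (q_5, ε, ε)
All input consumed and the stack is empty.

Accept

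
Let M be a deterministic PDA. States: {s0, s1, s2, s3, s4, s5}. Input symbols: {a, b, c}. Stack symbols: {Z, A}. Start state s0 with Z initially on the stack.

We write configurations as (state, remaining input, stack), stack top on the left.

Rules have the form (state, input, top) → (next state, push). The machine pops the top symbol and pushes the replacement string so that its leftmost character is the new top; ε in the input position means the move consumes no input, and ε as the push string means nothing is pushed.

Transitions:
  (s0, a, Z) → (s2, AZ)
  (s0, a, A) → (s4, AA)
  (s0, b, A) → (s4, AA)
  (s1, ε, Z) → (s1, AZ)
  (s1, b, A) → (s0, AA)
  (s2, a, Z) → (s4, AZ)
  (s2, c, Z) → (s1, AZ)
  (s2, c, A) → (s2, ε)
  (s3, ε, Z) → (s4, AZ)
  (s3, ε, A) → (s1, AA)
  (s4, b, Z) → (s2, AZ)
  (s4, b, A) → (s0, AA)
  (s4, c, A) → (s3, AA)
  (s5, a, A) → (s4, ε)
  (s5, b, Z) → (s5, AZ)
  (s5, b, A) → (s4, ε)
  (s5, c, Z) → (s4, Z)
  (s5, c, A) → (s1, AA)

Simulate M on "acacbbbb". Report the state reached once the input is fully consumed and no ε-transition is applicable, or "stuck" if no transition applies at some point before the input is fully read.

(s0, acacbbbb, Z)
  read a, top Z: go to s2, push AZ → (s2, cacbbbb, AZ)
  read c, top A: go to s2, push ε → (s2, acbbbb, Z)
  read a, top Z: go to s4, push AZ → (s4, cbbbb, AZ)
  read c, top A: go to s3, push AA → (s3, bbbb, AAZ)
  ε-move, top A: go to s1, push AA → (s1, bbbb, AAAZ)
  read b, top A: go to s0, push AA → (s0, bbb, AAAAZ)
  read b, top A: go to s4, push AA → (s4, bb, AAAAAZ)
  read b, top A: go to s0, push AA → (s0, b, AAAAAAZ)
  read b, top A: go to s4, push AA → (s4, ε, AAAAAAAZ)
All input consumed; M is in state s4.

s4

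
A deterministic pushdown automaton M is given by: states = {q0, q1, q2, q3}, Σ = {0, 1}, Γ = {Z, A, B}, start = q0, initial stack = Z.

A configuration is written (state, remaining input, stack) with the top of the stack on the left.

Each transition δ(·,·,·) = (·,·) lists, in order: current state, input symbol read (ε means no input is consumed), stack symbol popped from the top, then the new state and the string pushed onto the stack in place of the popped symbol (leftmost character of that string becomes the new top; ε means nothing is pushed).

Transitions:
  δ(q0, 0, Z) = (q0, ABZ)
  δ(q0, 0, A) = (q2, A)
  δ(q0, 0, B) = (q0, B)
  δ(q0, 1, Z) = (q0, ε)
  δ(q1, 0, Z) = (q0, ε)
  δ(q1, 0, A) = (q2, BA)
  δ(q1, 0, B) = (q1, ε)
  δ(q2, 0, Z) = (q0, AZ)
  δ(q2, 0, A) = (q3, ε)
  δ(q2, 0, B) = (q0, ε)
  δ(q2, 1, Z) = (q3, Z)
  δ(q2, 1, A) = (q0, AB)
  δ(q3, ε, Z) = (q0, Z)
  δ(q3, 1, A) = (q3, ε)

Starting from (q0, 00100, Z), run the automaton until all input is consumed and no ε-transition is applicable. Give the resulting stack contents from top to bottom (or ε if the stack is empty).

BBZ

(q0, 00100, Z)
  read 0, top Z: go to q0, push ABZ → (q0, 0100, ABZ)
  read 0, top A: go to q2, push A → (q2, 100, ABZ)
  read 1, top A: go to q0, push AB → (q0, 00, ABBZ)
  read 0, top A: go to q2, push A → (q2, 0, ABBZ)
  read 0, top A: go to q3, push ε → (q3, ε, BBZ)
All input consumed in state q3 with stack BBZ.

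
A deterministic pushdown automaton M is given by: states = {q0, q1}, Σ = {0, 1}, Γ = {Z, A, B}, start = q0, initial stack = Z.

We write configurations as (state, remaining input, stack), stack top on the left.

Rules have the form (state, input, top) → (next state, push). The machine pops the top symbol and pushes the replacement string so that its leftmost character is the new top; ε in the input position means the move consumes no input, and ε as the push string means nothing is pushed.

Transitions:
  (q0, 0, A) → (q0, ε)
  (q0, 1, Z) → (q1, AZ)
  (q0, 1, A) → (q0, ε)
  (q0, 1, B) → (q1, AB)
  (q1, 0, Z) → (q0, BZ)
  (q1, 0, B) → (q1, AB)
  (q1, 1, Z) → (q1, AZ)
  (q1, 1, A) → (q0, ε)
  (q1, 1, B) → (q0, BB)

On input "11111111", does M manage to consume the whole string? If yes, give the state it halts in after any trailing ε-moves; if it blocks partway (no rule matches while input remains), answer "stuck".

q0

(q0, 11111111, Z)
  read 1, top Z: go to q1, push AZ → (q1, 1111111, AZ)
  read 1, top A: go to q0, push ε → (q0, 111111, Z)
  read 1, top Z: go to q1, push AZ → (q1, 11111, AZ)
  read 1, top A: go to q0, push ε → (q0, 1111, Z)
  read 1, top Z: go to q1, push AZ → (q1, 111, AZ)
  read 1, top A: go to q0, push ε → (q0, 11, Z)
  read 1, top Z: go to q1, push AZ → (q1, 1, AZ)
  read 1, top A: go to q0, push ε → (q0, ε, Z)
All input consumed; M is in state q0.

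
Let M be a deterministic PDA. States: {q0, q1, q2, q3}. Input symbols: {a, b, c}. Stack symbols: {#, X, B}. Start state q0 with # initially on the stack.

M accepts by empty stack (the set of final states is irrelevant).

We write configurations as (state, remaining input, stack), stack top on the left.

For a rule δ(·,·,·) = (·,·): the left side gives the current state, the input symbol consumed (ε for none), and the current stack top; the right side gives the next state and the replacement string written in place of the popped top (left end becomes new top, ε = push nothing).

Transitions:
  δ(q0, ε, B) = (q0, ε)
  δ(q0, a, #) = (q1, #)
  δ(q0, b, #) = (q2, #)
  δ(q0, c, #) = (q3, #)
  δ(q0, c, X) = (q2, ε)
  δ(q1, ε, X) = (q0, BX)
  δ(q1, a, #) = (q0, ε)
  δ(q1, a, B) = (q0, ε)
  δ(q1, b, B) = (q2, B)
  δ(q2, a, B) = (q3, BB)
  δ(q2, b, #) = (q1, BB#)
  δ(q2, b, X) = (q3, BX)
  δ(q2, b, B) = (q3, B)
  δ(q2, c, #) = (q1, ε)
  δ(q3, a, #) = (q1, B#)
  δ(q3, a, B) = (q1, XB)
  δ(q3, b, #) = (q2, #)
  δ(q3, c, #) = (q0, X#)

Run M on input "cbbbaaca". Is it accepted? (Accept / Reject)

Reject

(q0, cbbbaaca, #)
  read c, top #: go to q3, push # → (q3, bbbaaca, #)
  read b, top #: go to q2, push # → (q2, bbaaca, #)
  read b, top #: go to q1, push BB# → (q1, baaca, BB#)
  read b, top B: go to q2, push B → (q2, aaca, BB#)
  read a, top B: go to q3, push BB → (q3, aca, BBB#)
  read a, top B: go to q1, push XB → (q1, ca, XBBB#)
  ε-move, top X: go to q0, push BX → (q0, ca, BXBBB#)
  ε-move, top B: go to q0, push ε → (q0, ca, XBBB#)
  read c, top X: go to q2, push ε → (q2, a, BBB#)
  read a, top B: go to q3, push BB → (q3, ε, BBBB#)
All input consumed; stack is BBBB#, not empty, and no further ε-move applies.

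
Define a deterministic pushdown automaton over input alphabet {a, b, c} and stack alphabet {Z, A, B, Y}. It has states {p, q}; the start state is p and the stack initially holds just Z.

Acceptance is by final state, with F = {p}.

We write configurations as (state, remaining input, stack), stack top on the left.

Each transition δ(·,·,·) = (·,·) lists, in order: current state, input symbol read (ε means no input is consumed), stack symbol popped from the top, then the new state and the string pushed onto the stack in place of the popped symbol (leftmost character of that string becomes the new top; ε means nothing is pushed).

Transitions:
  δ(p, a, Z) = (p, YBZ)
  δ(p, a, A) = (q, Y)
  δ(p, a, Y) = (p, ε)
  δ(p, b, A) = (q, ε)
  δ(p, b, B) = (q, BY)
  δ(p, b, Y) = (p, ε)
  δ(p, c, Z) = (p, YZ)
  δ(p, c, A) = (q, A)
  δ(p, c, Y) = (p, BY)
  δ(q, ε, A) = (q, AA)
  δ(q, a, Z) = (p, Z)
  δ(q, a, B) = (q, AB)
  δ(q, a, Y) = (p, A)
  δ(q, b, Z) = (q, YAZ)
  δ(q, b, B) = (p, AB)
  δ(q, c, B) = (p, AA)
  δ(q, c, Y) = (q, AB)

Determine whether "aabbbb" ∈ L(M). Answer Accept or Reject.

(p, aabbbb, Z) ⊢ (p, abbbb, YBZ) ⊢ (p, bbbb, BZ) ⊢ (q, bbb, BYZ) ⊢ (p, bb, ABYZ) ⊢ (q, b, BYZ) ⊢ (p, ε, ABYZ)
All input consumed; state p ∈ F.

Accept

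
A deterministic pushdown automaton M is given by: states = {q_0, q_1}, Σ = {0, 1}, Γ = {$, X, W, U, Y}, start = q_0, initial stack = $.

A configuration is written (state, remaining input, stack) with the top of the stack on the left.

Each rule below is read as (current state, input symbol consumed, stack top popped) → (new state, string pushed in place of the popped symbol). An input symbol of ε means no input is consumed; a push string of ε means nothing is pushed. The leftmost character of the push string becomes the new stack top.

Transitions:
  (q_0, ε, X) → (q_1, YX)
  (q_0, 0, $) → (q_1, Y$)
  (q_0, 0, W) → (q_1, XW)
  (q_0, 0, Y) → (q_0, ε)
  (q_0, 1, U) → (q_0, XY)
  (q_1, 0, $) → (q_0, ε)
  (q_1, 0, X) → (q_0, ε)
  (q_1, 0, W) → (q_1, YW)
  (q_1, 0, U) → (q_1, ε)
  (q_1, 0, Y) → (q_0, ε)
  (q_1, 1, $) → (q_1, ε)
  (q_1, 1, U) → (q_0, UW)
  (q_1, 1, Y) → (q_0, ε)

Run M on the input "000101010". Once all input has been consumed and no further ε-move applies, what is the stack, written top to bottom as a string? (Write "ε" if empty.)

Y$

(q_0, 000101010, $)
  read 0, top $: go to q_1, push Y$ → (q_1, 00101010, Y$)
  read 0, top Y: go to q_0, push ε → (q_0, 0101010, $)
  read 0, top $: go to q_1, push Y$ → (q_1, 101010, Y$)
  read 1, top Y: go to q_0, push ε → (q_0, 01010, $)
  read 0, top $: go to q_1, push Y$ → (q_1, 1010, Y$)
  read 1, top Y: go to q_0, push ε → (q_0, 010, $)
  read 0, top $: go to q_1, push Y$ → (q_1, 10, Y$)
  read 1, top Y: go to q_0, push ε → (q_0, 0, $)
  read 0, top $: go to q_1, push Y$ → (q_1, ε, Y$)
All input consumed in state q_1 with stack Y$.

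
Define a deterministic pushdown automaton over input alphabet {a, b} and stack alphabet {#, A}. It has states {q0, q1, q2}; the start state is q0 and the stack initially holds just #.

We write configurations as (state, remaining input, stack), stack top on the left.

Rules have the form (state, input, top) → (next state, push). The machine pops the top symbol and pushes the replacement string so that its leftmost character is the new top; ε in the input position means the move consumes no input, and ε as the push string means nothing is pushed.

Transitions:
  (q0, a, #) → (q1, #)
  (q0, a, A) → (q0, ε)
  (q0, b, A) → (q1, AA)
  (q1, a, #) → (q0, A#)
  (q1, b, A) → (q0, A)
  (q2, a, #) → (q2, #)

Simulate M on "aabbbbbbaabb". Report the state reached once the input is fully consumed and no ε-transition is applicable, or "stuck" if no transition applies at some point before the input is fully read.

q0

(q0, aabbbbbbaabb, #)
  read a, top #: go to q1, push # → (q1, abbbbbbaabb, #)
  read a, top #: go to q0, push A# → (q0, bbbbbbaabb, A#)
  read b, top A: go to q1, push AA → (q1, bbbbbaabb, AA#)
  read b, top A: go to q0, push A → (q0, bbbbaabb, AA#)
  read b, top A: go to q1, push AA → (q1, bbbaabb, AAA#)
  read b, top A: go to q0, push A → (q0, bbaabb, AAA#)
  read b, top A: go to q1, push AA → (q1, baabb, AAAA#)
  read b, top A: go to q0, push A → (q0, aabb, AAAA#)
  read a, top A: go to q0, push ε → (q0, abb, AAA#)
  read a, top A: go to q0, push ε → (q0, bb, AA#)
  read b, top A: go to q1, push AA → (q1, b, AAA#)
  read b, top A: go to q0, push A → (q0, ε, AAA#)
All input consumed; M is in state q0.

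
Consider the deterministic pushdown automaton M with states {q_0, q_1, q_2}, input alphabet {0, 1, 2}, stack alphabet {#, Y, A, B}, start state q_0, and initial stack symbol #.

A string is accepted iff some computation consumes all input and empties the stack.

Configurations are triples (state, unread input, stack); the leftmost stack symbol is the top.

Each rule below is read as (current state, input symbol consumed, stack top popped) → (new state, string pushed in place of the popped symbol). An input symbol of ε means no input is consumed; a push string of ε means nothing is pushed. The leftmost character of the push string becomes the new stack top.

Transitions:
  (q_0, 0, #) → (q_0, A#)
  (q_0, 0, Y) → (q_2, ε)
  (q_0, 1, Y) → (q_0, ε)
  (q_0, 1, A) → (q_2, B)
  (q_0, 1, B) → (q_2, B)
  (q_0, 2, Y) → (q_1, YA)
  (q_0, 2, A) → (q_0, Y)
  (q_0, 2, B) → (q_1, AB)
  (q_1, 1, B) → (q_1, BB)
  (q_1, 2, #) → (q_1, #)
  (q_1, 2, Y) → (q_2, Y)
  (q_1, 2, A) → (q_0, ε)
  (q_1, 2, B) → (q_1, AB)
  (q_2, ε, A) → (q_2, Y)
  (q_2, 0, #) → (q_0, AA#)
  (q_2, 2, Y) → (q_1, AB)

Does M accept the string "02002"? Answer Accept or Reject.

Reject

(q_0, 02002, #) ⊢ (q_0, 2002, A#) ⊢ (q_0, 002, Y#) ⊢ (q_2, 02, #) ⊢ (q_0, 2, AA#) ⊢ (q_0, ε, YA#)
All input consumed; stack is YA#, not empty, and no further ε-move applies.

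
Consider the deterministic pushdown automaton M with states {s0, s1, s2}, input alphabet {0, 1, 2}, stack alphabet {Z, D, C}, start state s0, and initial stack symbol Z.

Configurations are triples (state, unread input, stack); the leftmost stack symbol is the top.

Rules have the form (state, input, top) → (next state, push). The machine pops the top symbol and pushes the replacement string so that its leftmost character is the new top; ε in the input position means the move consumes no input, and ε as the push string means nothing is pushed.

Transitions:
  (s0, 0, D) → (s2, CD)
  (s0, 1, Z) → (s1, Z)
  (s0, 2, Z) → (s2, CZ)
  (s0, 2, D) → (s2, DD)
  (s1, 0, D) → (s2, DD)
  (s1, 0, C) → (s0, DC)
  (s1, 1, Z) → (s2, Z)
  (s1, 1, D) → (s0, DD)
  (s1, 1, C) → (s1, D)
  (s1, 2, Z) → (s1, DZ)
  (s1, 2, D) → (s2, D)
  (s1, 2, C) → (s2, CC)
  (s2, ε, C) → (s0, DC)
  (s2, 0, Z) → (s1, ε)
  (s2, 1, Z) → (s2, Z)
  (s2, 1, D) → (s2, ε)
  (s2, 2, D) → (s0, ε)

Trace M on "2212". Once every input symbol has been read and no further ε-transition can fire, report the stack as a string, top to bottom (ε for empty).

CZ

(s0, 2212, Z)
  read 2, top Z: go to s2, push CZ → (s2, 212, CZ)
  ε-move, top C: go to s0, push DC → (s0, 212, DCZ)
  read 2, top D: go to s2, push DD → (s2, 12, DDCZ)
  read 1, top D: go to s2, push ε → (s2, 2, DCZ)
  read 2, top D: go to s0, push ε → (s0, ε, CZ)
All input consumed in state s0 with stack CZ.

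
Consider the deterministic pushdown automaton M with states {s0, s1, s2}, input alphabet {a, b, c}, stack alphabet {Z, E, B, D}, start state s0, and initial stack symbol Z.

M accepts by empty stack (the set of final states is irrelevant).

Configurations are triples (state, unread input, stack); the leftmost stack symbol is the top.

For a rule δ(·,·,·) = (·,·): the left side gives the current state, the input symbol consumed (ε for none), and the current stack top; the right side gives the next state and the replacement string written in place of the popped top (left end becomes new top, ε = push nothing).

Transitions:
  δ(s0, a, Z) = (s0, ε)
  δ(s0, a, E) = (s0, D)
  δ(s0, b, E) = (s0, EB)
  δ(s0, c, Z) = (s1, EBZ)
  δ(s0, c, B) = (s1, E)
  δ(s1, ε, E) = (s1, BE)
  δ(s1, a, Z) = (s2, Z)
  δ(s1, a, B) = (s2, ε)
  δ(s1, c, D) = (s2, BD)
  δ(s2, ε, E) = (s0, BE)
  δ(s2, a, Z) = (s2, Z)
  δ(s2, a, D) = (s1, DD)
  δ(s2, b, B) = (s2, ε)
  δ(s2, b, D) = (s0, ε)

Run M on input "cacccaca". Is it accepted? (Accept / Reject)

(s0, cacccaca, Z) ⊢ (s1, acccaca, EBZ) ⊢ (s1, acccaca, BEBZ) ⊢ (s2, cccaca, EBZ) ⊢ (s0, cccaca, BEBZ) ⊢ (s1, ccaca, EEBZ) ⊢ (s1, ccaca, BEEBZ)
No transition applies at (s1, ccaca, BEEBZ); input not fully consumed.

Reject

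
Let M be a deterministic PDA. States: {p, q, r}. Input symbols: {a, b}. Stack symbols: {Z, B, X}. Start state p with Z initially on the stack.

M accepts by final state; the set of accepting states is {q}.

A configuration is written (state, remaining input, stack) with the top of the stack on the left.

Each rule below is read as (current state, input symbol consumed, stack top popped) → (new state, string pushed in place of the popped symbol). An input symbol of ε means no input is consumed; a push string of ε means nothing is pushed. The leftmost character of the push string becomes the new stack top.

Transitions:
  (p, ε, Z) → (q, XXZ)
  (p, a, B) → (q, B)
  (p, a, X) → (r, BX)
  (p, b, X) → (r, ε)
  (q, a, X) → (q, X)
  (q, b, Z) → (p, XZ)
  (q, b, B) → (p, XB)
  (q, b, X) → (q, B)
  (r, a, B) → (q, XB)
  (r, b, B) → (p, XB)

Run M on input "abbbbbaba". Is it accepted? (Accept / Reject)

(p, abbbbbaba, Z)
  ε-move, top Z: go to q, push XXZ → (q, abbbbbaba, XXZ)
  read a, top X: go to q, push X → (q, bbbbbaba, XXZ)
  read b, top X: go to q, push B → (q, bbbbaba, BXZ)
  read b, top B: go to p, push XB → (p, bbbaba, XBXZ)
  read b, top X: go to r, push ε → (r, bbaba, BXZ)
  read b, top B: go to p, push XB → (p, baba, XBXZ)
  read b, top X: go to r, push ε → (r, aba, BXZ)
  read a, top B: go to q, push XB → (q, ba, XBXZ)
  read b, top X: go to q, push B → (q, a, BBXZ)
No transition applies at (q, a, BBXZ); input not fully consumed.

Reject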